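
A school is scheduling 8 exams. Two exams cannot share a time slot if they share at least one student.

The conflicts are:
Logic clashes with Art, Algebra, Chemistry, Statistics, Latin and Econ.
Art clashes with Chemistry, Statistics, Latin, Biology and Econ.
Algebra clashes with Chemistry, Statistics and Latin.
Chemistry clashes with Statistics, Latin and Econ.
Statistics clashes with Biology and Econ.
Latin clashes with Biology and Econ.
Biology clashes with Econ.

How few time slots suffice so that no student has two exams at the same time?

5

Logic, Art, Chemistry, Latin, Econ pairwise conflict, so at least 5 time slots are needed.
5 time slots suffice: time slot 1 → {Statistics, Latin}; time slot 2 → {Algebra, Econ}; time slot 3 → {Logic, Biology}; time slot 4 → {Art}; time slot 5 → {Chemistry}. Every pair that conflicts lands in different time slots.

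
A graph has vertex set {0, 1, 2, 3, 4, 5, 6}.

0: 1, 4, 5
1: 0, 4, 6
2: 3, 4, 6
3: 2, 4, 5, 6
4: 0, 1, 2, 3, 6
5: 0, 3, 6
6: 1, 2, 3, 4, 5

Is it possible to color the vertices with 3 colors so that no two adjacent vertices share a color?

No

2, 3, 4, 6 are pairwise adjacent (a clique of size 4), so at least 4 colors are needed.
So 3 colors are not enough.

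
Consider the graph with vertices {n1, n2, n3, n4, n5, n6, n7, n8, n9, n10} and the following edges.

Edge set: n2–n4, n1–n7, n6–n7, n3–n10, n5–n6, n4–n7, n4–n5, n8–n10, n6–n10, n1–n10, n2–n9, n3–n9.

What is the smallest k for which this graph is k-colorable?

The cycle n9-n3-n10-n1-n7-n4-n2-n9 has odd length 7, so it cannot be 2-colored; at least 3 colors are needed.
3 colors suffice: color 1 → {n5, n7, n9, n10}; color 2 → {n1, n3, n4, n6, n8}; color 3 → {n2}. Each edge has distinct colors on its endpoints.

3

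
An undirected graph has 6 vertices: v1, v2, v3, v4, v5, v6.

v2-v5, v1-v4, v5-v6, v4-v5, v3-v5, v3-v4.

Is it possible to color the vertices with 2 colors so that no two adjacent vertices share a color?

No

v3, v4, v5 are mutually adjacent, so at least 3 colors are needed.
So 2 colors are not enough.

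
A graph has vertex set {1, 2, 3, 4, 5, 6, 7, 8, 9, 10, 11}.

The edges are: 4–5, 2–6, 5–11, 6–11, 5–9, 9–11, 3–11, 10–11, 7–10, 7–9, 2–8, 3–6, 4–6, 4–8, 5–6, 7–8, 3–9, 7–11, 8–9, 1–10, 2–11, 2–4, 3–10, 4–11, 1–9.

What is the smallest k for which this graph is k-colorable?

4

4, 5, 6, 11 are mutually adjacent (a clique of size 4), so at least 4 colors are needed.
4 colors suffice: color a → {1, 8, 11}; color b → {4, 9, 10}; color c → {6, 7}; color d → {2, 3, 5}. Every edge joins two different colors.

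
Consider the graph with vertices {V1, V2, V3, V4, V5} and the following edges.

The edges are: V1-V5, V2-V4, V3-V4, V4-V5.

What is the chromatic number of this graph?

2

V2 and V4 are adjacent, so at least 2 colors are needed.
One proper 2-coloring: V1=1, V2=2, V3=2, V4=1, V5=2. No two adjacent vertices share a color.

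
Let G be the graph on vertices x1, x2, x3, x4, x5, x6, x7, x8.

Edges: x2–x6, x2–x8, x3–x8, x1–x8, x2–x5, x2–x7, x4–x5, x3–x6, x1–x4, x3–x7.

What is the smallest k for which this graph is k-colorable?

3

The cycle x1-x8-x2-x5-x4-x1 has odd length 5, so it cannot be 2-colored; at least 3 colors are needed.
3 colors suffice: color 1 → {x1, x2, x3}; color 2 → {x5, x6, x7, x8}; color 3 → {x4}. Every edge joins two different colors.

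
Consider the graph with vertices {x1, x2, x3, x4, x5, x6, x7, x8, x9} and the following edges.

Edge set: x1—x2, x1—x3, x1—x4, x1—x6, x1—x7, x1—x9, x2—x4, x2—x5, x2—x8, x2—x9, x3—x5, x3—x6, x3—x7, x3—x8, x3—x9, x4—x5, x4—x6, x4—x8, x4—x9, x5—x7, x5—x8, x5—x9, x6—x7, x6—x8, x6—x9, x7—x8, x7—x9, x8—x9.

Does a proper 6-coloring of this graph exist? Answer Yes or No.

Yes

The chromatic number is 5. x3, x5, x7, x8, x9 form a clique, so at least 5 colors are needed.
A valid assignment using 5 colors: x1=B, x2=Y, x3=Y, x4=G, x5=P, x6=P, x7=G, x8=B, x9=R.
Since 6 ≥ 5, a proper 6-coloring certainly exists.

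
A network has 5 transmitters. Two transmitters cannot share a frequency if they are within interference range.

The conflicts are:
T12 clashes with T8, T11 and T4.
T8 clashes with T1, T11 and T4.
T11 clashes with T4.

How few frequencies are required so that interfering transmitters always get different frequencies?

T12, T8, T11, T4 all conflict with each other, so at least 4 frequencies are needed.
4 frequencies suffice: frequency 1 → {T8}; frequency 2 → {T1, T11}; frequency 3 → {T4}; frequency 4 → {T12}. Every pair that conflicts lands in different frequencies.

4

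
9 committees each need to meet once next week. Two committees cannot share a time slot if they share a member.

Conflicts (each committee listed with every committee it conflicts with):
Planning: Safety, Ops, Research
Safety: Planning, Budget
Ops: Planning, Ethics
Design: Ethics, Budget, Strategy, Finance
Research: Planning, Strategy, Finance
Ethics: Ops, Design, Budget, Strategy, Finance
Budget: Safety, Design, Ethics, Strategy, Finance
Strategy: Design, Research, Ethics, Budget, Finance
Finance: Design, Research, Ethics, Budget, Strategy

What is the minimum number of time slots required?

5

Design, Ethics, Budget, Strategy, Finance are mutually in conflict, so at least 5 time slots are needed.
Using 5 time slots: Planning=1, Safety=2, Ops=2, Design=5, Research=3, Ethics=3, Budget=1, Strategy=4, Finance=2. No two conflicting committees share a time slot.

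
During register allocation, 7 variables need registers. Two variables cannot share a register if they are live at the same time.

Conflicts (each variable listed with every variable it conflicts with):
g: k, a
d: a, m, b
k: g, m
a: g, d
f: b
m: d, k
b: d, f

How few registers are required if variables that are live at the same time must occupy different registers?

The cycle a-g-k-m-d-a has odd length 5, so it cannot be 2-colored; at least 3 registers are needed.
3 registers suffice: register 1 → {d, k, f}; register 2 → {g, m, b}; register 3 → {a}. No two conflicting variables share a register.

3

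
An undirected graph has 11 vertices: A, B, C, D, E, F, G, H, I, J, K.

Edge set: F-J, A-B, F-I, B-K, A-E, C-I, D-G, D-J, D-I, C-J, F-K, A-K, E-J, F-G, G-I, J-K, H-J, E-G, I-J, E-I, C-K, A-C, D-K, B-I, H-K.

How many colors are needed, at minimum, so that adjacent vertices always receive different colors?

3

D, G, I are mutually adjacent, so at least 3 colors are needed.
3 colors suffice: color red → {I, K}; color blue → {A, G, J}; color green → {B, C, D, E, F, H}. Each edge has distinct colors on its endpoints.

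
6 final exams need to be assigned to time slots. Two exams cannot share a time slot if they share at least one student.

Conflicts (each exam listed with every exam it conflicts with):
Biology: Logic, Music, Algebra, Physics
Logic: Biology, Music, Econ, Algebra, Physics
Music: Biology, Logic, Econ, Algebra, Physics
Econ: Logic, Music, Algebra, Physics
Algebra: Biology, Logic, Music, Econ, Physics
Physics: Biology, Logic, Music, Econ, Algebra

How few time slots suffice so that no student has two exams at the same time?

Biology, Logic, Music, Algebra, Physics all conflict with each other, so at least 5 time slots are needed.
5 time slots suffice: Biology=5, Logic=1, Music=4, Econ=5, Algebra=2, Physics=3. Each listed conflict is separated.

5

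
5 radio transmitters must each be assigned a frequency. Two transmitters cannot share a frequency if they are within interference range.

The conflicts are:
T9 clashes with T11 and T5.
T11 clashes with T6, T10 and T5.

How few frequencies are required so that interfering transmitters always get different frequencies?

3

T9, T11, T5 all conflict with each other, so at least 3 frequencies are needed.
3 frequencies suffice: frequency 1 → {T11}; frequency 2 → {T9, T6, T10}; frequency 3 → {T5}. No two conflicting transmitters share a frequency.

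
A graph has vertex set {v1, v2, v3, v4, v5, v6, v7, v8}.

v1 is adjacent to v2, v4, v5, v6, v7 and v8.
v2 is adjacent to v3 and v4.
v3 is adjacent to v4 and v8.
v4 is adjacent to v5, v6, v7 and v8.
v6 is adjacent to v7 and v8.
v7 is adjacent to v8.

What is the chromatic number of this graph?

5

v1, v4, v6, v7, v8 form a clique, so at least 5 colors are needed.
5 colors suffice: color red → {v4}; color blue → {v1, v3}; color green → {v2, v5, v8}; color yellow → {v6}; color purple → {v7}. Each edge has distinct colors on its endpoints.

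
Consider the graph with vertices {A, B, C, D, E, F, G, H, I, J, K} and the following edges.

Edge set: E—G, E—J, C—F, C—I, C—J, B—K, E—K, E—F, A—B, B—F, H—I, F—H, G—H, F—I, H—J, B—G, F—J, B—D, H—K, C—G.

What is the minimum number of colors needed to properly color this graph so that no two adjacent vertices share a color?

F, H, J are pairwise adjacent, so at least 3 colors are needed.
3 colors suffice: A=1, B=2, C=2, D=1, E=2, F=1, G=1, H=2, I=3, J=3, K=1. Every edge joins two different colors.

3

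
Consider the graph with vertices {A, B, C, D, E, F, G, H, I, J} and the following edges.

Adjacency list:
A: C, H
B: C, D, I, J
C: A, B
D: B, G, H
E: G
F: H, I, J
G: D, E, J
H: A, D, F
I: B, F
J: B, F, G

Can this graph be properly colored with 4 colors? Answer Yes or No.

Yes

The chromatic number is 3. The cycle J-G-D-H-F-J has odd length 5, so it cannot be 2-colored; at least 3 colors are needed.
3 colors suffice: color red → {B, G, H}; color blue → {A, D, E, I, J}; color green → {C, F}.
Since 4 ≥ 3, a proper 4-coloring certainly exists.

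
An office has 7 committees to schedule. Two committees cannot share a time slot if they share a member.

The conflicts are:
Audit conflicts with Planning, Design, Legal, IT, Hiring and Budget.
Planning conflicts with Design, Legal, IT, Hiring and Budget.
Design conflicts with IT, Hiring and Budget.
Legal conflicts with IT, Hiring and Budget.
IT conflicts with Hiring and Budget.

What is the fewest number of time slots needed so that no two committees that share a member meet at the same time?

5

Audit, Planning, Legal, IT, Budget are mutually in conflict, so at least 5 time slots are needed.
5 time slots suffice: time slot 1 → {Audit}; time slot 2 → {Planning}; time slot 3 → {IT}; time slot 4 → {Hiring, Budget}; time slot 5 → {Design, Legal}. Every pair that conflicts lands in different time slots.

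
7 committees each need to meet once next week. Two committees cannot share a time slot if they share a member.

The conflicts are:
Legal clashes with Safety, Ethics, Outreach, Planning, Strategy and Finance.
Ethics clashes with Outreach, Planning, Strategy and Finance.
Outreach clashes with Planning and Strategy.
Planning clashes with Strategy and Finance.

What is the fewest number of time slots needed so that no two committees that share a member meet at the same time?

Legal, Ethics, Outreach, Planning, Strategy pairwise conflict, so at least 5 time slots are needed.
5 time slots suffice: time slot 1 → {Legal}; time slot 2 → {Safety, Ethics}; time slot 3 → {Planning}; time slot 4 → {Strategy, Finance}; time slot 5 → {Outreach}. Every pair that conflicts lands in different time slots.

5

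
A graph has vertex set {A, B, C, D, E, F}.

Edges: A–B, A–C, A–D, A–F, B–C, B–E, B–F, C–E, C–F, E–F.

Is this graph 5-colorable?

Yes

The chromatic number is 4. B, C, E, F form a clique, so at least 4 colors are needed.
One proper 4-coloring: A=yellow, B=red, C=green, D=red, E=yellow, F=blue.
Since 5 ≥ 4, a proper 5-coloring certainly exists.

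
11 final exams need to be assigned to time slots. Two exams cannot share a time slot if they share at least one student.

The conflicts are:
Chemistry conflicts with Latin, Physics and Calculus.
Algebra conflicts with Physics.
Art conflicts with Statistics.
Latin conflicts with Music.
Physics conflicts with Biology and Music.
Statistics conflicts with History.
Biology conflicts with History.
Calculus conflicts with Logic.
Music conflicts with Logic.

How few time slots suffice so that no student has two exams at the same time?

The cycle Chemistry-Physics-Music-Logic-Calculus-Chemistry has odd length 5, so it cannot be 2-colored; at least 3 time slots are needed.
3 time slots suffice: time slot 1 → {Art, Latin, Physics, Logic, History}; time slot 2 → {Chemistry, Algebra, Statistics, Biology, Music}; time slot 3 → {Calculus}. Each listed conflict is separated.

3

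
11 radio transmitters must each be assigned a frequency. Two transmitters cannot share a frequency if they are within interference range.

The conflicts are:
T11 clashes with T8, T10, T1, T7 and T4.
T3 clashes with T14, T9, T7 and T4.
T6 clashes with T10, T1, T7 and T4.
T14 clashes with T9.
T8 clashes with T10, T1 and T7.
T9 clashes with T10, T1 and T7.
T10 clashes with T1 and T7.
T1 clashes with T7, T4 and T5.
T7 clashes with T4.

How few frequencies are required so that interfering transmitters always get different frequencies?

5

T11, T8, T10, T1, T7 are mutually in conflict, so at least 5 frequencies are needed.
5 frequencies suffice: frequency 1 → {T14, T7, T5}; frequency 2 → {T3, T1}; frequency 3 → {T10, T4}; frequency 4 → {T11, T6, T9}; frequency 5 → {T8}. Each listed conflict is separated.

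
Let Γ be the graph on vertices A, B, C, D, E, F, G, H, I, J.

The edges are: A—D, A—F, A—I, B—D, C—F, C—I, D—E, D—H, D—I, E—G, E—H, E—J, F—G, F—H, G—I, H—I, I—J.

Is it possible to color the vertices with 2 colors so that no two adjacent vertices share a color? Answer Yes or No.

D, E, H form a triangle, so at least 3 colors are needed.
So 2 colors are not enough.

No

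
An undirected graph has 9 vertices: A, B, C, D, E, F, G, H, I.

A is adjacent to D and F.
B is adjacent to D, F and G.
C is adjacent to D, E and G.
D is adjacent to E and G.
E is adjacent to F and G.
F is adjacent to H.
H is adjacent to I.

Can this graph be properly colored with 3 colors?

C, D, E, G are pairwise adjacent (a clique of size 4), so at least 4 colors are needed.
So 3 colors are not enough.

No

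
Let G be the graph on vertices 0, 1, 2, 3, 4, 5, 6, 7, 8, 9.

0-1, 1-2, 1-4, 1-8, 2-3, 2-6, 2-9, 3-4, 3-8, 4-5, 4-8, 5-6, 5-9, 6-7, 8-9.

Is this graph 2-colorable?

1, 4, 8 are pairwise adjacent, so at least 3 colors are needed.
So 2 colors are not enough.

No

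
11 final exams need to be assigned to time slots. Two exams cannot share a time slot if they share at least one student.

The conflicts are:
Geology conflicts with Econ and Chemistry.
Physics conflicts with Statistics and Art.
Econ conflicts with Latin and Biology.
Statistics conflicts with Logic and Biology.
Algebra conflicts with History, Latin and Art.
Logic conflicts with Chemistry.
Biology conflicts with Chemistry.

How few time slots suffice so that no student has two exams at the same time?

The cycle Latin-Algebra-Art-Physics-Statistics-Biology-Econ-Latin has odd length 7, so it cannot be 2-colored; at least 3 time slots are needed.
Using 3 time slots: Geology=2, Physics=2, Econ=1, Statistics=1, Algebra=1, History=2, Latin=2, Logic=2, Art=3, Biology=2, Chemistry=1. Each listed conflict is separated.

3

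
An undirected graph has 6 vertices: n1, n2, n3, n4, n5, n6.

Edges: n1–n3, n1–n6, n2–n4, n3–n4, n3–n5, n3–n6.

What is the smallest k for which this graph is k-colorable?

n1, n3, n6 are pairwise adjacent, so at least 3 colors are needed.
One proper 3-coloring: n1=2, n2=1, n3=1, n4=2, n5=2, n6=3. Every edge joins two different colors.

3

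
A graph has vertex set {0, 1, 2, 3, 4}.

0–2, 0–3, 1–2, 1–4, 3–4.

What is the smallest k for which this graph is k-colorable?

The cycle 0-3-4-1-2-0 has odd length 5, so it cannot be 2-colored; at least 3 colors are needed.
3 colors suffice: 0=c, 1=b, 2=a, 3=b, 4=a. Each edge has distinct colors on its endpoints.

3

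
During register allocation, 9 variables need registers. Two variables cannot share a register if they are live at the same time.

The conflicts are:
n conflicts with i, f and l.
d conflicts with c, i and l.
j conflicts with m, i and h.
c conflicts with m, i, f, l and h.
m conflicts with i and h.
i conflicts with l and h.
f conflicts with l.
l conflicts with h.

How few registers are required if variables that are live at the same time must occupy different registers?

4

j, m, i, h pairwise conflict, so at least 4 registers are needed.
4 registers suffice: n=3, d=4, j=3, c=3, m=2, i=1, f=1, l=2, h=4. Each listed conflict is separated.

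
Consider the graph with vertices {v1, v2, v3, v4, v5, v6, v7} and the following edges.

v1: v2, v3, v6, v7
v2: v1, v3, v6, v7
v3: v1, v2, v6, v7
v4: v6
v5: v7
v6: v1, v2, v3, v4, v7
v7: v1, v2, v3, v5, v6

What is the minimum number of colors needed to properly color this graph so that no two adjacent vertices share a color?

v1, v2, v3, v6, v7 are mutually adjacent (a clique of size 5), so at least 5 colors are needed.
5 colors suffice: color red → {v5, v6}; color blue → {v4, v7}; color green → {v3}; color yellow → {v1}; color purple → {v2}. Each edge has distinct colors on its endpoints.

5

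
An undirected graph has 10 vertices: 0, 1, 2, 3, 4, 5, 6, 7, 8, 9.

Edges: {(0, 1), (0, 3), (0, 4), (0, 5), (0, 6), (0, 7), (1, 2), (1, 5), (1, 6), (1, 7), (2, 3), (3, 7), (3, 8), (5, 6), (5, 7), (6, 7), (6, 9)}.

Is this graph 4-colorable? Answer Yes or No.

0, 1, 5, 6, 7 are pairwise adjacent (a clique of size 5), so at least 5 colors are needed.
So 4 colors are not enough.

No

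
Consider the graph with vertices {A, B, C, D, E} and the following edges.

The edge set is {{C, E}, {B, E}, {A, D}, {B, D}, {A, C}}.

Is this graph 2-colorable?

No

The cycle D-B-E-C-A-D has odd length 5, so it cannot be 2-colored; at least 3 colors are needed.
So 2 colors are not enough.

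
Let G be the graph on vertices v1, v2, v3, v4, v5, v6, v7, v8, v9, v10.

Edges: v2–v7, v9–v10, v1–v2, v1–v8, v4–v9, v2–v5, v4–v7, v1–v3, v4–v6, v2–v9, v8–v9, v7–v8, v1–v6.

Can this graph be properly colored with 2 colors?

The cycle v4-v9-v2-v1-v6-v4 has odd length 5, so it cannot be 2-colored; at least 3 colors are needed.
So 2 colors are not enough.

No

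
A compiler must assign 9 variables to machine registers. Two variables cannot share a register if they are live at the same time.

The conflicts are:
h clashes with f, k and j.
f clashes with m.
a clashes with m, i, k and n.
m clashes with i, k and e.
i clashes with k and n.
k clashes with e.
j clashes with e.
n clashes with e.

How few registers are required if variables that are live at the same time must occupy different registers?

a, m, i, k all conflict with each other, so at least 4 registers are needed.
4 registers suffice: register 1 → {f, k, j, n}; register 2 → {h, m}; register 3 → {a, e}; register 4 → {i}. Every pair that conflicts lands in different registers.

4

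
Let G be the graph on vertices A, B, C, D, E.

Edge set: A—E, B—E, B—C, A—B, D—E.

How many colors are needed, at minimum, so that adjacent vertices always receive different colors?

3

A, B, E are mutually adjacent, so at least 3 colors are needed.
3 colors suffice: color 1 → {B, D}; color 2 → {C, E}; color 3 → {A}. Each edge has distinct colors on its endpoints.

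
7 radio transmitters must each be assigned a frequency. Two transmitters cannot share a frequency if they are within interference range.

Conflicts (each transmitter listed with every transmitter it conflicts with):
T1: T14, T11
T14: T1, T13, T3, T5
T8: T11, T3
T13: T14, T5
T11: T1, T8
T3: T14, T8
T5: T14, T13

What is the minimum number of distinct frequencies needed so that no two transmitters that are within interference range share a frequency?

3

T14, T13, T5 all conflict with each other, so at least 3 frequencies are needed.
3 frequencies suffice: frequency 1 → {T14, T8}; frequency 2 → {T1, T13, T3}; frequency 3 → {T11, T5}. Each listed conflict is separated.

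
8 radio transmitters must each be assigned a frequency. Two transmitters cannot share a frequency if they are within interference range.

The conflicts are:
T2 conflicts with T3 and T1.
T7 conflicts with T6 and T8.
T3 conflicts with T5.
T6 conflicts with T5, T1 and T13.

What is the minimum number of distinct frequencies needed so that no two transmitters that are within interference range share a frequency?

The cycle T5-T6-T1-T2-T3-T5 has odd length 5, so it cannot be 2-colored; at least 3 frequencies are needed.
3 frequencies suffice: frequency 1 → {T3, T6, T8}; frequency 2 → {T7, T5, T1, T13}; frequency 3 → {T2}. Every pair that conflicts lands in different frequencies.

3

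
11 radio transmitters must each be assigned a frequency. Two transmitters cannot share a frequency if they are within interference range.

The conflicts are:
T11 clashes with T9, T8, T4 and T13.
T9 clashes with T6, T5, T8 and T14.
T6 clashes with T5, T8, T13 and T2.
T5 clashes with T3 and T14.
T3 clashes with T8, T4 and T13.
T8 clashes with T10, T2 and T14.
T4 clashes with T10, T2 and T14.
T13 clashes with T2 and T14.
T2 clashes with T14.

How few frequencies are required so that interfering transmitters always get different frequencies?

3

T9, T5, T14 are mutually in conflict, so at least 3 frequencies are needed.
3 frequencies suffice: frequency 1 → {T5, T8, T4, T13}; frequency 2 → {T11, T6, T3, T10, T14}; frequency 3 → {T9, T2}. Each listed conflict is separated.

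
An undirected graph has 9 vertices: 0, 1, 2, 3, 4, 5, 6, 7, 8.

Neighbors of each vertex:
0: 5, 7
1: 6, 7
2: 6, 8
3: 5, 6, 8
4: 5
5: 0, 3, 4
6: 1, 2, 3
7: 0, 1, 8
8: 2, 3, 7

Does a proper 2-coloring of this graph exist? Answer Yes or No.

No

The cycle 6-1-7-8-2-6 has odd length 5, so it cannot be 2-colored; at least 3 colors are needed.
So 2 colors are not enough.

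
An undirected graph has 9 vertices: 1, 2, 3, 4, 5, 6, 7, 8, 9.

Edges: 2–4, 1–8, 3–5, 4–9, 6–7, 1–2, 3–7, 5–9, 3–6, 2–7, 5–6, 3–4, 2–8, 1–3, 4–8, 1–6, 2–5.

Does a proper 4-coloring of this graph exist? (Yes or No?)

The chromatic number is 3. 3, 5, 6 are mutually adjacent, so at least 3 colors are needed.
3 colors suffice: color a → {2, 3, 9}; color b → {6, 8}; color c → {1, 4, 5, 7}.
Since 4 ≥ 3, a proper 4-coloring certainly exists.

Yes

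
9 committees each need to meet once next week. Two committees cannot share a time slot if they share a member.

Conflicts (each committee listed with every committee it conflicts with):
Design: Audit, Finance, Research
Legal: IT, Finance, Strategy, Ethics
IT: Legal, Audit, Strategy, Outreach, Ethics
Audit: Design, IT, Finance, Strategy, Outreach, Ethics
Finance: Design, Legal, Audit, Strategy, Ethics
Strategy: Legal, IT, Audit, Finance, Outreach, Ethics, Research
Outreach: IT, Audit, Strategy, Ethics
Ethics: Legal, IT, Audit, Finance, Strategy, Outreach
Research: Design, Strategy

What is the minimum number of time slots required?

5

IT, Audit, Strategy, Outreach, Ethics are mutually in conflict, so at least 5 time slots are needed.
5 time slots suffice: Design=1, Legal=2, IT=4, Audit=2, Finance=4, Strategy=1, Outreach=5, Ethics=3, Research=2. Every pair that conflicts lands in different time slots.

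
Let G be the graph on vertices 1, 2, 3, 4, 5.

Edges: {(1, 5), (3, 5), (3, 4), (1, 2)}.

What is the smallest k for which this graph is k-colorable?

1 and 5 are adjacent, so at least 2 colors are needed.
2 colors suffice: color red → {2, 4, 5}; color blue → {1, 3}. Every edge joins two different colors.

2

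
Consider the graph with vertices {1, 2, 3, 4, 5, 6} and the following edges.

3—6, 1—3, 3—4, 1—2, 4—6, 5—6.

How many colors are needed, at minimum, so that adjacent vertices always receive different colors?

3, 4, 6 form a triangle, so at least 3 colors are needed.
3 colors suffice: color red → {1, 6}; color blue → {2, 3, 5}; color green → {4}. Each edge has distinct colors on its endpoints.

3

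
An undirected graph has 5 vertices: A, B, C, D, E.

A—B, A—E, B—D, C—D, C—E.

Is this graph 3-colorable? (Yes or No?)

Yes

The chromatic number is 3. The cycle E-C-D-B-A-E has odd length 5, so it cannot be 2-colored; at least 3 colors are needed.
One proper 3-coloring: A=2, B=3, C=2, D=1, E=1.
That is already a proper 3-coloring.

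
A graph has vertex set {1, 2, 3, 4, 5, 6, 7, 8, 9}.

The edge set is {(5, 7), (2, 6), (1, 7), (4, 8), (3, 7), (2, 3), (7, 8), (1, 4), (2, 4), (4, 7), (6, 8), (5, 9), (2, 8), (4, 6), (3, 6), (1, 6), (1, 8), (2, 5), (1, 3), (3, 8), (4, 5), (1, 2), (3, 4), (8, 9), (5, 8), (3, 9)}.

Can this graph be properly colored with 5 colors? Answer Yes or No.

No

1, 2, 3, 4, 6, 8 form a clique, so at least 6 colors are needed.
So 5 colors are not enough.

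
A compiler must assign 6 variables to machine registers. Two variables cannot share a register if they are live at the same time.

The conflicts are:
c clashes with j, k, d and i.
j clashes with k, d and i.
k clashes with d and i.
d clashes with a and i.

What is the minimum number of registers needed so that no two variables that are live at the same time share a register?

c, j, k, d, i are mutually in conflict, so at least 5 registers are needed.
5 registers suffice: c=3, j=5, k=4, d=1, a=2, i=2. Every pair that conflicts lands in different registers.

5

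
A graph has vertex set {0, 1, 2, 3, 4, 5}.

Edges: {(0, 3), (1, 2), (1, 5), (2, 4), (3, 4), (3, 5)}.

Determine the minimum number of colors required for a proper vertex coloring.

The cycle 4-3-5-1-2-4 has odd length 5, so it cannot be 2-colored; at least 3 colors are needed.
3 colors suffice: 0=b, 1=c, 2=a, 3=a, 4=b, 5=b. No two adjacent vertices share a color.

3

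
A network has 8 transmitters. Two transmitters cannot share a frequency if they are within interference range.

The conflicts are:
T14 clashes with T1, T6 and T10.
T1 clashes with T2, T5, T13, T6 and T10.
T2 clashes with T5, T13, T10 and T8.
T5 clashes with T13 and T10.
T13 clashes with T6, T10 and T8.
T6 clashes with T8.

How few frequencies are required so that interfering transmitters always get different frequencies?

T1, T2, T5, T13, T10 are mutually in conflict, so at least 5 frequencies are needed.
5 frequencies suffice: frequency 1 → {T14, T13}; frequency 2 → {T1, T8}; frequency 3 → {T2, T6}; frequency 4 → {T10}; frequency 5 → {T5}. Each listed conflict is separated.

5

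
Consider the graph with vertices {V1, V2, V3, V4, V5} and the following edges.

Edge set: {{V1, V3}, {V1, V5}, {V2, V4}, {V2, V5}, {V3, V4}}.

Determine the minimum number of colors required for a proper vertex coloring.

The cycle V4-V3-V1-V5-V2-V4 has odd length 5, so it cannot be 2-colored; at least 3 colors are needed.
3 colors suffice: color 1 → {V1, V2}; color 2 → {V3, V5}; color 3 → {V4}. Every edge joins two different colors.

3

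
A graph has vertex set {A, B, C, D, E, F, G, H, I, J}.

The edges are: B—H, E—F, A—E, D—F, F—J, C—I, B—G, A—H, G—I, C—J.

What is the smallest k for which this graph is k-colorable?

3

The cycle E-F-J-C-I-G-B-H-A-E has odd length 9, so it cannot be 2-colored; at least 3 colors are needed.
3 colors suffice: color 1 → {A, B, F, I}; color 2 → {C, D, E, G, H}; color 3 → {J}. Each edge has distinct colors on its endpoints.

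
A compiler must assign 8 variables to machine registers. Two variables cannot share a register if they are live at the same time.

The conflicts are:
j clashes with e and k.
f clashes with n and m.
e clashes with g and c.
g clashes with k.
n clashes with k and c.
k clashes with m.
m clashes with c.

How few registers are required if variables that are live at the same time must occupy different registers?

The cycle e-j-k-m-c-e has odd length 5, so it cannot be 2-colored; at least 3 registers are needed.
Using 3 registers: j=2, f=1, e=1, g=2, n=2, k=1, m=2, c=3. No two conflicting variables share a register.

3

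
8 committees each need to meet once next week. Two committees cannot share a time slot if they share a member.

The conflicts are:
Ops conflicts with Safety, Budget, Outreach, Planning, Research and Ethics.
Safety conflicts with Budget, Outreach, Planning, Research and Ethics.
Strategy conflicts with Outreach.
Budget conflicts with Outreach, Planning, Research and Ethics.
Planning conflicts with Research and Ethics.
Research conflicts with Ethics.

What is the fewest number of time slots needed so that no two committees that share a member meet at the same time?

Ops, Safety, Budget, Planning, Research, Ethics are mutually in conflict, so at least 6 time slots are needed.
6 time slots suffice: time slot 1 → {Ops, Strategy}; time slot 2 → {Budget}; time slot 3 → {Safety}; time slot 4 → {Outreach, Planning}; time slot 5 → {Research}; time slot 6 → {Ethics}. No two conflicting committees share a time slot.

6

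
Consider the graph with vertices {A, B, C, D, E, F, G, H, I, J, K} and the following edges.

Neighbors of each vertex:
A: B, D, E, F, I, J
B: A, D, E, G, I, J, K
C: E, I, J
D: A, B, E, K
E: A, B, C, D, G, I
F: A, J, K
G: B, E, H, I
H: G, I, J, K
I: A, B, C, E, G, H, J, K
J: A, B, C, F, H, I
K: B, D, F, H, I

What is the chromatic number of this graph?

A, B, D, E are pairwise adjacent (a clique of size 4), so at least 4 colors are needed.
A valid assignment using 4 colors: A=yellow, B=blue, C=blue, D=red, E=green, F=red, G=yellow, H=blue, I=red, J=green, K=green. Every edge joins two different colors.

4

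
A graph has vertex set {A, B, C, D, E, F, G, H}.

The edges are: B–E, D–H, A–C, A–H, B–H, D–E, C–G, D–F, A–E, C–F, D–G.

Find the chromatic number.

The cycle C-A-H-D-G-C has odd length 5, so it cannot be 2-colored; at least 3 colors are needed.
3 colors suffice: color 1 → {A, B, D}; color 2 → {C, E, H}; color 3 → {F, G}. Every edge joins two different colors.

3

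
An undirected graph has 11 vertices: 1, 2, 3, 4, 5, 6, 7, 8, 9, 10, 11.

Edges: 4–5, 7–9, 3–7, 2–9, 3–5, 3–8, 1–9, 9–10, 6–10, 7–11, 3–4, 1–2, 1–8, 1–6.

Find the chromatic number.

3, 4, 5 are pairwise adjacent, so at least 3 colors are needed.
One proper 3-coloring: 1=blue, 2=green, 3=red, 4=blue, 5=green, 6=red, 7=blue, 8=green, 9=red, 10=blue, 11=red. Every edge joins two different colors.

3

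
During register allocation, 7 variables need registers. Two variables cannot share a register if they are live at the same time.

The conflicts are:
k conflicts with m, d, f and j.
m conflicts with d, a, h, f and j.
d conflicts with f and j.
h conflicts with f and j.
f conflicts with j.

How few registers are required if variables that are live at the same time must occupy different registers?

5

k, m, d, f, j pairwise conflict, so at least 5 registers are needed.
5 registers suffice: register 1 → {m}; register 2 → {a, j}; register 3 → {f}; register 4 → {d, h}; register 5 → {k}. Every pair that conflicts lands in different registers.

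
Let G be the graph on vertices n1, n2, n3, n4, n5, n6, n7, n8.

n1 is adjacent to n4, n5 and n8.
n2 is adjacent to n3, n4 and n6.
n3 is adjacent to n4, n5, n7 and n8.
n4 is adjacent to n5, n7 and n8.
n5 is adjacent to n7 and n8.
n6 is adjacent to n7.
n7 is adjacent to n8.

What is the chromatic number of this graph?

5

n3, n4, n5, n7, n8 form a clique, so at least 5 colors are needed.
One proper 5-coloring: n1=blue, n2=green, n3=blue, n4=red, n5=green, n6=red, n7=yellow, n8=purple. No two adjacent vertices share a color.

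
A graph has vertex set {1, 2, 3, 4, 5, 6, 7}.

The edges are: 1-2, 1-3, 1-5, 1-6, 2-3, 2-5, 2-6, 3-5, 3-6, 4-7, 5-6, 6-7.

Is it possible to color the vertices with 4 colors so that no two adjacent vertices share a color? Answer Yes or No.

1, 2, 3, 5, 6 are pairwise adjacent (a clique of size 5), so at least 5 colors are needed.
So 4 colors are not enough.

No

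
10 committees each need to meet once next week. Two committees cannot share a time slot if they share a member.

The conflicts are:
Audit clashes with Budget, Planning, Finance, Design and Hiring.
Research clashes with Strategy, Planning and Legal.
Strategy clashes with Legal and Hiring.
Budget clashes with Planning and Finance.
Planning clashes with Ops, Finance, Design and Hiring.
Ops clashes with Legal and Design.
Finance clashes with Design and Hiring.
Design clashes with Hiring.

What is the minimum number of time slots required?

5

Audit, Planning, Finance, Design, Hiring all conflict with each other, so at least 5 time slots are needed.
Using 5 time slots: Audit=5, Research=2, Strategy=4, Budget=2, Planning=1, Ops=3, Finance=4, Legal=1, Design=2, Hiring=3. Every pair that conflicts lands in different time slots.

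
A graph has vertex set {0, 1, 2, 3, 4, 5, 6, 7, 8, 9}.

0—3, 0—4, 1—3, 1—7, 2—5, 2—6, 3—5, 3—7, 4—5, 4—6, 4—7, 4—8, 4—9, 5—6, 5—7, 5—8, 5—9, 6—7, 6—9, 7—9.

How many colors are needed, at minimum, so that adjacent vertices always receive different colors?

4, 5, 6, 7, 9 are pairwise adjacent (a clique of size 5), so at least 5 colors are needed.
One proper 5-coloring: 0=red, 1=red, 2=blue, 3=blue, 4=blue, 5=red, 6=yellow, 7=green, 8=green, 9=purple. Every edge joins two different colors.

5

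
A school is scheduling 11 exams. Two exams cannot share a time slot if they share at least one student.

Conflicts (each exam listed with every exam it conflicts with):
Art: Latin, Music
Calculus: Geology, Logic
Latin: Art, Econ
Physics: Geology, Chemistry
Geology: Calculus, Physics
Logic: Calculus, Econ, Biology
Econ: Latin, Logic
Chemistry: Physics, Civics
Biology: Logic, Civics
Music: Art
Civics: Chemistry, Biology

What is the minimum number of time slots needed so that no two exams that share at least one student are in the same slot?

3

The cycle Biology-Logic-Calculus-Geology-Physics-Chemistry-Civics-Biology has odd length 7, so it cannot be 2-colored; at least 3 time slots are needed.
3 time slots suffice: Art=1, Calculus=2, Latin=3, Physics=2, Geology=1, Logic=1, Econ=2, Chemistry=3, Biology=2, Music=2, Civics=1. Each listed conflict is separated.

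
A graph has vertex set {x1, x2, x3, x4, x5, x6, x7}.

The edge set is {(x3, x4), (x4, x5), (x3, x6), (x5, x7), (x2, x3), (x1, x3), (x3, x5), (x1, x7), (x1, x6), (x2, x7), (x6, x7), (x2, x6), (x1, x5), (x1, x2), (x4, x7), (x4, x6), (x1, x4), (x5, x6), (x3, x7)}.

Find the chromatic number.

6

x1, x3, x4, x5, x6, x7 form a clique, so at least 6 colors are needed.
A valid assignment using 6 colors: x1=3, x2=5, x3=4, x4=6, x5=5, x6=2, x7=1. No two adjacent vertices share a color.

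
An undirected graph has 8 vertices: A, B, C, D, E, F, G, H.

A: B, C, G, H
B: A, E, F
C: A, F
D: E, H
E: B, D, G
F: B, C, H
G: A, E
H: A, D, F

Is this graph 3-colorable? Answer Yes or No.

The chromatic number is 3. The cycle E-D-H-A-B-E has odd length 5, so it cannot be 2-colored; at least 3 colors are needed.
One proper 3-coloring: A=1, B=2, C=2, D=3, E=1, F=1, G=2, H=2.
That is already a proper 3-coloring.

Yes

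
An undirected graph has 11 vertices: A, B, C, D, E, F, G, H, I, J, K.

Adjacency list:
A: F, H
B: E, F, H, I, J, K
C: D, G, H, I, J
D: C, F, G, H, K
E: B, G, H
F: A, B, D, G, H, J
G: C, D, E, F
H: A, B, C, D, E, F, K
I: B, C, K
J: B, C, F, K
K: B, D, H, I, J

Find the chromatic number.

B, E, H are pairwise adjacent, so at least 3 colors are needed.
3 colors suffice: color 1 → {G, H, I, J}; color 2 → {C, E, F, K}; color 3 → {A, B, D}. No two adjacent vertices share a color.

3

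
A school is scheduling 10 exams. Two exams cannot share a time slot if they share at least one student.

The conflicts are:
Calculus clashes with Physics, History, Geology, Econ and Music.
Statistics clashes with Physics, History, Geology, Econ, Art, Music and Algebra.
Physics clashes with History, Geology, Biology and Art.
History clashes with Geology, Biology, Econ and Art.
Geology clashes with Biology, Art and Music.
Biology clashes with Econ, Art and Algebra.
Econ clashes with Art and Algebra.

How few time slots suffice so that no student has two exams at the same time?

5

Physics, History, Geology, Biology, Art all conflict with each other, so at least 5 time slots are needed.
Using 5 time slots: Calculus=3, Statistics=3, Physics=4, History=1, Geology=2, Biology=3, Econ=2, Art=5, Music=1, Algebra=1. Each listed conflict is separated.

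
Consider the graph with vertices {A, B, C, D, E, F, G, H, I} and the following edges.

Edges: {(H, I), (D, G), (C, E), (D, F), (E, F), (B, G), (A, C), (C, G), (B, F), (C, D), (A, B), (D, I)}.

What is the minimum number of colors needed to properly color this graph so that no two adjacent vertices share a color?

C, D, G form a triangle, so at least 3 colors are needed.
One proper 3-coloring: A=3, B=1, C=2, D=1, E=1, F=2, G=3, H=1, I=2. Each edge has distinct colors on its endpoints.

3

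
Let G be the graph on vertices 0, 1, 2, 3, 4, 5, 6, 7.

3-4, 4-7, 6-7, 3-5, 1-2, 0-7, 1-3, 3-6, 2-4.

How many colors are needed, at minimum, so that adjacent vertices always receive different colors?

2

3 and 5 are adjacent, so at least 2 colors are needed.
2 colors suffice: color a → {2, 3, 7}; color b → {0, 1, 4, 5, 6}. No two adjacent vertices share a color.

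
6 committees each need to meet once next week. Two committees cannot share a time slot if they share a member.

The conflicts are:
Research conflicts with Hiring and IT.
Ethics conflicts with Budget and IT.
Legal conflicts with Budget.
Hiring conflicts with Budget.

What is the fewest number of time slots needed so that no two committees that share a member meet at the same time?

The cycle Research-IT-Ethics-Budget-Hiring-Research has odd length 5, so it cannot be 2-colored; at least 3 time slots are needed.
A valid assignment using 3 time slots: Research=2, Ethics=2, Legal=2, Hiring=3, Budget=1, IT=1. No two conflicting committees share a time slot.

3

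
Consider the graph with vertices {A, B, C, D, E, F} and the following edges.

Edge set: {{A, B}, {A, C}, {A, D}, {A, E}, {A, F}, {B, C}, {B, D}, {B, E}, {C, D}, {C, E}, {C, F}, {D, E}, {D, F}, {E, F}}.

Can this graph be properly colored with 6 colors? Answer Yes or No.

Yes

The chromatic number is 5. A, B, C, D, E are pairwise adjacent (a clique of size 5), so at least 5 colors are needed.
A valid assignment using 5 colors: A=red, B=purple, C=blue, D=yellow, E=green, F=purple.
Since 6 ≥ 5, a proper 6-coloring certainly exists.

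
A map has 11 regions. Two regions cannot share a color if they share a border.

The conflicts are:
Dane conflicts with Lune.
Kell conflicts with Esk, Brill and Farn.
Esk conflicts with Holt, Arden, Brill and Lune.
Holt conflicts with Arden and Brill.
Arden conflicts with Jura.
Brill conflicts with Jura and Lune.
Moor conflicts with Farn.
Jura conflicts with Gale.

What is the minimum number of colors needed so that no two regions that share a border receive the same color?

3

Esk, Holt, Arden pairwise conflict, so at least 3 colors are needed.
One proper 3-coloring: Dane=1, Kell=3, Esk=1, Holt=3, Arden=2, Brill=2, Moor=2, Jura=1, Lune=3, Gale=2, Farn=1. Every pair that conflicts lands in different colors.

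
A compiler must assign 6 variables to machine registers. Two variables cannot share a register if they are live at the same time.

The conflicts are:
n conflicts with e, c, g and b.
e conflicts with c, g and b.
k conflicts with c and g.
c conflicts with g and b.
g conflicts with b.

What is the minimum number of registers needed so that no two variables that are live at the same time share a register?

n, e, c, g, b are mutually in conflict, so at least 5 registers are needed.
5 registers suffice: register 1 → {c}; register 2 → {g}; register 3 → {n, k}; register 4 → {e}; register 5 → {b}. Each listed conflict is separated.

5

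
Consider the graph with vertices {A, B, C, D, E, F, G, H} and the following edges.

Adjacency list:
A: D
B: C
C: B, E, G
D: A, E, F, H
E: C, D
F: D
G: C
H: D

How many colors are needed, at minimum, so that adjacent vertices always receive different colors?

A and D are adjacent, so at least 2 colors are needed.
2 colors suffice: A=blue, B=blue, C=red, D=red, E=blue, F=blue, G=blue, H=blue. Every edge joins two different colors.

2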